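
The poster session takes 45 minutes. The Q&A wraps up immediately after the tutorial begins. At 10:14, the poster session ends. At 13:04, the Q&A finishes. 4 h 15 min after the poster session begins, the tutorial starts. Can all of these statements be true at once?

The poster session starts at 10:14 − 45 min = 09:29.
The tutorial starts at 09:29 + 255 min = 13:44.
So the Q&A ends at 13:44.
But the Q&A is also said to end at 13:04 — a 40-minute conflict.

No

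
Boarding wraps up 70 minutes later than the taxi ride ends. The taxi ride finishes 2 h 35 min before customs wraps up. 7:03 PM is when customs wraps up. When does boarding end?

The taxi ride ends at 7:03 PM − 155 min = 4:28 PM.
Boarding ends at 4:28 PM + 70 min = 5:38 PM.

5:38 PM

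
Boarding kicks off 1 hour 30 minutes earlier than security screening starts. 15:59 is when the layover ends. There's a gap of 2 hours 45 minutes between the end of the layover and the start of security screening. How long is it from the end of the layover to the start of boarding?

1 hour 15 minutes

Security screening starts at 15:59 + 165 min = 18:44.
Boarding starts at 18:44 − 90 min = 17:14.
From 15:59 to 17:14 is 1 hour 15 minutes.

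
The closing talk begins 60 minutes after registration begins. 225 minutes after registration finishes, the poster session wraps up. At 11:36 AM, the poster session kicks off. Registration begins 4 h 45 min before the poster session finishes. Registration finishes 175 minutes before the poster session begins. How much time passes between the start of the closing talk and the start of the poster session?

2 hours 55 minutes

Registration ends at 11:36 AM − 175 min = 8:41 AM.
The poster session ends at 8:41 AM + 225 min = 12:26 PM.
Registration starts at 12:26 PM − 285 min = 7:41 AM.
The closing talk starts at 7:41 AM + 60 min = 8:41 AM.
From 8:41 AM to 11:36 AM is 2 hours 55 minutes.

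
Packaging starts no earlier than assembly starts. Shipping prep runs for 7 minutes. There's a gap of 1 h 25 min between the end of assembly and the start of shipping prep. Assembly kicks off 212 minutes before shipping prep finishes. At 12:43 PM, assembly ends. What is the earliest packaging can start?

Shipping prep starts at 12:43 PM + 85 min = 2:08 PM.
Shipping prep ends at 2:08 PM + 7 min = 2:15 PM.
Assembly starts at 2:15 PM − 212 min = 10:43 AM.
Packaging is bounded by assembly, so the earliest it can start is 10:43 AM.

10:43 AM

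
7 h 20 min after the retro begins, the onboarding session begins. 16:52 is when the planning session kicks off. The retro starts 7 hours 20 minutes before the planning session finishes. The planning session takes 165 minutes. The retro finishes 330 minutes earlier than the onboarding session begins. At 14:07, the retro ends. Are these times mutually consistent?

The planning session ends at 16:52 + 165 min = 19:37.
The retro starts at 19:37 − 440 min = 12:17.
The onboarding session starts at 12:17 + 440 min = 19:37.
The retro ends at 19:37 − 330 min = 14:07.
That matches the stated 14:07, so the schedule is consistent.

Yes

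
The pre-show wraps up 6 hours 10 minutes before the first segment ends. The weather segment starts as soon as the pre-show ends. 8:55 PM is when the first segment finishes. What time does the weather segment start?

The pre-show ends at 8:55 PM − 370 min = 2:45 PM.
So the weather segment starts at 2:45 PM.

2:45 PM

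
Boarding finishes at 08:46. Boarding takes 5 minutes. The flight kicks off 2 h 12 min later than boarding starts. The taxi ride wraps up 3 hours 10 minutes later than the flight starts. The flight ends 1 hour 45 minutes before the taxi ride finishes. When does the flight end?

12:18

Boarding starts at 08:46 − 5 min = 08:41.
The flight starts at 08:41 + 132 min = 10:53.
The taxi ride ends at 10:53 + 190 min = 14:03.
The flight ends at 14:03 − 105 min = 12:18.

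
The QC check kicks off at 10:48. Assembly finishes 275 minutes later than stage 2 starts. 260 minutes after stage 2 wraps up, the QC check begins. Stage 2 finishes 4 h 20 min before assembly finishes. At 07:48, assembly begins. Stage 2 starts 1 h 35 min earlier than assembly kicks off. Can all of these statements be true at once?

Yes

Stage 2 starts at 07:48 − 95 min = 06:13.
Assembly ends at 06:13 + 275 min = 10:48.
Stage 2 ends at 10:48 − 260 min = 06:28.
The QC check starts at 06:28 + 260 min = 10:48.
That matches the stated 10:48, so the schedule is consistent.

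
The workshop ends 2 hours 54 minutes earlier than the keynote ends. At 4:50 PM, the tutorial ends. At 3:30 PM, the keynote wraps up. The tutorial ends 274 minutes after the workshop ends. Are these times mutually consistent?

No

The workshop ends at 3:30 PM − 174 min = 12:36 PM.
The tutorial ends at 12:36 PM + 274 min = 5:10 PM.
But the tutorial is also said to end at 4:50 PM — a 20-minute conflict.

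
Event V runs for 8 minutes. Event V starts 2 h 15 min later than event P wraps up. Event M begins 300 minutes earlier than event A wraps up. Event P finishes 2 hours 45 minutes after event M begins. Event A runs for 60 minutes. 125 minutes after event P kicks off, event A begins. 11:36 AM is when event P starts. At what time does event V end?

2:49 PM

Event A starts at 11:36 AM + 125 min = 1:41 PM.
Event A ends at 1:41 PM + 60 min = 2:41 PM.
Event M starts at 2:41 PM − 300 min = 9:41 AM.
Event P ends at 9:41 AM + 165 min = 12:26 PM.
Event V starts at 12:26 PM + 135 min = 2:41 PM.
Event V ends at 2:41 PM + 8 min = 2:49 PM.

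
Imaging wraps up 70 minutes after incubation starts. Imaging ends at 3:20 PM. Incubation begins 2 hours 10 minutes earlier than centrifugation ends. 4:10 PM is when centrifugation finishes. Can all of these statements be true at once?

Incubation starts at 4:10 PM − 130 min = 2:00 PM.
Imaging ends at 2:00 PM + 70 min = 3:10 PM.
But imaging is also said to end at 3:20 PM — a 10-minute conflict.

No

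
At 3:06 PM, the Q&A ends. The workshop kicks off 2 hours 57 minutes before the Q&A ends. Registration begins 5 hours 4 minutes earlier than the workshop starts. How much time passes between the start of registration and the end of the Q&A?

The workshop starts at 3:06 PM − 177 min = 12:09 PM.
Registration starts at 12:09 PM − 304 min = 7:05 AM.
From 7:05 AM to 3:06 PM is 481 minutes.

481 minutes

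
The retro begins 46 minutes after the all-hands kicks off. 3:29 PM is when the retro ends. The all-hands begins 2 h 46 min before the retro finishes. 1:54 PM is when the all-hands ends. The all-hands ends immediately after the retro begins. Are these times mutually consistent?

No

The all-hands starts at 3:29 PM − 166 min = 12:43 PM.
The retro starts at 12:43 PM + 46 min = 1:29 PM.
So the all-hands ends at 1:29 PM.
But the all-hands is also said to end at 1:54 PM — a 25-minute conflict.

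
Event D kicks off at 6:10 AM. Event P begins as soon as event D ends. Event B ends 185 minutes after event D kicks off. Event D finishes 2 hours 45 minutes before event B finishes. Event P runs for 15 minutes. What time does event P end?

Event B ends at 6:10 AM + 185 min = 9:15 AM.
Event D ends at 9:15 AM − 165 min = 6:30 AM.
So event P starts at 6:30 AM.
Event P ends at 6:30 AM + 15 min = 6:45 AM.

6:45 AM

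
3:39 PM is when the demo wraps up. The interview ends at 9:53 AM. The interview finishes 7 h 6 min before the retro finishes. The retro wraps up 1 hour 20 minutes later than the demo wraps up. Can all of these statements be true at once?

Yes

The retro ends at 3:39 PM + 80 min = 4:59 PM.
The interview ends at 4:59 PM − 426 min = 9:53 AM.
That matches the stated 9:53 AM, so the schedule is consistent.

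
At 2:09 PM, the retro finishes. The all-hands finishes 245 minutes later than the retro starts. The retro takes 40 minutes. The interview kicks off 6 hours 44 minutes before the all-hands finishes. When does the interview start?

The retro starts at 2:09 PM − 40 min = 1:29 PM.
The all-hands ends at 1:29 PM + 245 min = 5:34 PM.
The interview starts at 5:34 PM − 404 min = 10:50 AM.

10:50 AM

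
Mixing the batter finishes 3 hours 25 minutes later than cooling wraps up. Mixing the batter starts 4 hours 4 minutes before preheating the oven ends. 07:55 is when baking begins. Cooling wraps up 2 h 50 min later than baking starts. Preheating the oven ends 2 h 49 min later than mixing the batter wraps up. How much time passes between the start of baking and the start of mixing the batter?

5 hours

Cooling ends at 07:55 + 170 min = 10:45.
Mixing the batter ends at 10:45 + 205 min = 14:10.
Preheating the oven ends at 14:10 + 169 min = 16:59.
Mixing the batter starts at 16:59 − 244 min = 12:55.
From 07:55 to 12:55 is 5 hours.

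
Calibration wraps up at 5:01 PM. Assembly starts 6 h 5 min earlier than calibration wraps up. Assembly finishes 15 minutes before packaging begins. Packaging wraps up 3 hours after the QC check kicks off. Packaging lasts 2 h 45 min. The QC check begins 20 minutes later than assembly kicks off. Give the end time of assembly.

Assembly starts at 5:01 PM − 365 min = 10:56 AM.
The QC check starts at 10:56 AM + 20 min = 11:16 AM.
Packaging ends at 11:16 AM + 180 min = 2:16 PM.
Packaging starts at 2:16 PM − 165 min = 11:31 AM.
Assembly ends at 11:31 AM − 15 min = 11:16 AM.

11:16 AM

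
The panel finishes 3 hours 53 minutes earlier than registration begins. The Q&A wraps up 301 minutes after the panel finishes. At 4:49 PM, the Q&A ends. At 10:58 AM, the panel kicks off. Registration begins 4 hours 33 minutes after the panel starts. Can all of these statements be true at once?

Registration starts at 10:58 AM + 273 min = 3:31 PM.
The panel ends at 3:31 PM − 233 min = 11:38 AM.
The Q&A ends at 11:38 AM + 301 min = 4:39 PM.
But the Q&A is also said to end at 4:49 PM — a 10-minute conflict.

No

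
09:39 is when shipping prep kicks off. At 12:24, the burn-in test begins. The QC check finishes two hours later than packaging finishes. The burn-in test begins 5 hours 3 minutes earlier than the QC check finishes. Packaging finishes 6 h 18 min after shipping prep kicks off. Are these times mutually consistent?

No

Packaging ends at 09:39 + 378 min = 15:57.
The QC check ends at 15:57 + 120 min = 17:57.
The burn-in test starts at 17:57 − 303 min = 12:54.
But the burn-in test is also said to start at 12:24 — a 30-minute conflict.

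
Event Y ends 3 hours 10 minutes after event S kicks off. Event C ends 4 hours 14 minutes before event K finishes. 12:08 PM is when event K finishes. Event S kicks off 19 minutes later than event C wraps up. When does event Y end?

Event C ends at 12:08 PM − 254 min = 7:54 AM.
Event S starts at 7:54 AM + 19 min = 8:13 AM.
Event Y ends at 8:13 AM + 190 min = 11:23 AM.

11:23 AM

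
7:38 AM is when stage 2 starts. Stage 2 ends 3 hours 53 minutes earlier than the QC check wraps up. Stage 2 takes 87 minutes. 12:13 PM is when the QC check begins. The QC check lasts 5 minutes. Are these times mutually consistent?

The QC check ends at 12:13 PM + 5 min = 12:18 PM.
Stage 2 ends at 12:18 PM − 233 min = 8:25 AM.
Stage 2 starts at 8:25 AM − 87 min = 6:58 AM.
But stage 2 is also said to start at 7:38 AM — a 40-minute conflict.

No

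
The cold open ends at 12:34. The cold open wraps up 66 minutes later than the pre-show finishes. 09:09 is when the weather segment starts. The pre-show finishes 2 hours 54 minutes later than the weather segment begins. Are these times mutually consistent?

No

The pre-show ends at 09:09 + 174 min = 12:03.
The cold open ends at 12:03 + 66 min = 13:09.
But the cold open is also said to end at 12:34 — a 35-minute conflict.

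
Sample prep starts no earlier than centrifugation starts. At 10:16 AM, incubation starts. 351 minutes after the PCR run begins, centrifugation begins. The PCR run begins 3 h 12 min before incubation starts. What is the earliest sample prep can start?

12:55 PM

The PCR run starts at 10:16 AM − 192 min = 7:04 AM.
Centrifugation starts at 7:04 AM + 351 min = 12:55 PM.
Sample prep is bounded by centrifugation, so the earliest it can start is 12:55 PM.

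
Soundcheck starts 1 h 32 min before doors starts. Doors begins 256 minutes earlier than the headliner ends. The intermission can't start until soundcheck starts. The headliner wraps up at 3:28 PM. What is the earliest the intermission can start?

9:40 AM

Doors starts at 3:28 PM − 256 min = 11:12 AM.
Soundcheck starts at 11:12 AM − 92 min = 9:40 AM.
The intermission is bounded by soundcheck, so the earliest it can start is 9:40 AM.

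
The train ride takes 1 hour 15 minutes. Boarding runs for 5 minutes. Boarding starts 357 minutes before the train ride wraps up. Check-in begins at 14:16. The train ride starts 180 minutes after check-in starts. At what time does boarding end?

The train ride starts at 14:16 + 180 min = 17:16.
The train ride ends at 17:16 + 75 min = 18:31.
Boarding starts at 18:31 − 357 min = 12:34.
Boarding ends at 12:34 + 5 min = 12:39.

12:39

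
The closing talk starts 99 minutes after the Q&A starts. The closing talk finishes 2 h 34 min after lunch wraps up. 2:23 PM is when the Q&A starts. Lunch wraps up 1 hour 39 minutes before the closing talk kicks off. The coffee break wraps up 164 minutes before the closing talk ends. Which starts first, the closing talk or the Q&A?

the Q&A

The closing talk starts at 2:23 PM + 99 min = 4:02 PM.
The closing talk starts at 4:02 PM and the Q&A starts at 2:23 PM, so the Q&A is first.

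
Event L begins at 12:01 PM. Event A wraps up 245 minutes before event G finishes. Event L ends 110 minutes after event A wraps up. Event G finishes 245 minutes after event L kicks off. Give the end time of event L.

Event G ends at 12:01 PM + 245 min = 4:06 PM.
Event A ends at 4:06 PM − 245 min = 12:01 PM.
Event L ends at 12:01 PM + 110 min = 1:51 PM.

1:51 PM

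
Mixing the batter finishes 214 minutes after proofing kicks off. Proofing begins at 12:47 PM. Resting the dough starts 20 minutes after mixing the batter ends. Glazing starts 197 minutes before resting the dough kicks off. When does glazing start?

Mixing the batter ends at 12:47 PM + 214 min = 4:21 PM.
Resting the dough starts at 4:21 PM + 20 min = 4:41 PM.
Glazing starts at 4:41 PM − 197 min = 1:24 PM.

1:24 PM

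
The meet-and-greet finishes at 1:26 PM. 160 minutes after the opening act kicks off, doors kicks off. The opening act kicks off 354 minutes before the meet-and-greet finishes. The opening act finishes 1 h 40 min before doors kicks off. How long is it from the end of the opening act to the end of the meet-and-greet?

294 minutes

The opening act starts at 1:26 PM − 354 min = 7:32 AM.
Doors starts at 7:32 AM + 160 min = 10:12 AM.
The opening act ends at 10:12 AM − 100 min = 8:32 AM.
From 8:32 AM to 1:26 PM is 294 minutes.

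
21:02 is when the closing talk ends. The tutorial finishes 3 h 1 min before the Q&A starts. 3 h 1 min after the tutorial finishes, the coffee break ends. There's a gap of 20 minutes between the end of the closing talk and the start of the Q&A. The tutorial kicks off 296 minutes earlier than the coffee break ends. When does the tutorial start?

16:26

The Q&A starts at 21:02 + 20 min = 21:22.
The tutorial ends at 21:22 − 181 min = 18:21.
The coffee break ends at 18:21 + 181 min = 21:22.
The tutorial starts at 21:22 − 296 min = 16:26.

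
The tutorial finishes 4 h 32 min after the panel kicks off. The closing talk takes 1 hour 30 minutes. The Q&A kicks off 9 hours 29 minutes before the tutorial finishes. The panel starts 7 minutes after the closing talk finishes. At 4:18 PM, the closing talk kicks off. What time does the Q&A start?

12:58 PM

The closing talk ends at 4:18 PM + 90 min = 5:48 PM.
The panel starts at 5:48 PM + 7 min = 5:55 PM.
The tutorial ends at 5:55 PM + 272 min = 10:27 PM.
The Q&A starts at 10:27 PM − 569 min = 12:58 PM.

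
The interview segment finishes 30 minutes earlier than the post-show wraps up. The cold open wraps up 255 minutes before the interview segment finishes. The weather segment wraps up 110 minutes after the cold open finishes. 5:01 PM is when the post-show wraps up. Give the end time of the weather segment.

The interview segment ends at 5:01 PM − 30 min = 4:31 PM.
The cold open ends at 4:31 PM − 255 min = 12:16 PM.
The weather segment ends at 12:16 PM + 110 min = 2:06 PM.

2:06 PM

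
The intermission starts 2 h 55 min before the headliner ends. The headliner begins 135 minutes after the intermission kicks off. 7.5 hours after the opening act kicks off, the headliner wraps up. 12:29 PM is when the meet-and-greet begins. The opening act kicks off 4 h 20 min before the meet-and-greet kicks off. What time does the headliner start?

2:59 PM

The opening act starts at 12:29 PM − 260 min = 8:09 AM.
The headliner ends at 8:09 AM + 450 min = 3:39 PM.
The intermission starts at 3:39 PM − 175 min = 12:44 PM.
The headliner starts at 12:44 PM + 135 min = 2:59 PM.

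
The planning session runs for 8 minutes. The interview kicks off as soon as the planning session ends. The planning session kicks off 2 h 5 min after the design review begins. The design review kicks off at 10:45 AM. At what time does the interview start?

The planning session starts at 10:45 AM + 125 min = 12:50 PM.
The planning session ends at 12:50 PM + 8 min = 12:58 PM.
So the interview starts at 12:58 PM.

12:58 PM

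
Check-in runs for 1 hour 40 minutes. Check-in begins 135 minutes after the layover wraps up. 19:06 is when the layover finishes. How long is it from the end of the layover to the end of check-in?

3 hours 55 minutes

Check-in starts at 19:06 + 135 min = 21:21.
Check-in ends at 21:21 + 100 min = 23:01.
From 19:06 to 23:01 is 3 hours 55 minutes.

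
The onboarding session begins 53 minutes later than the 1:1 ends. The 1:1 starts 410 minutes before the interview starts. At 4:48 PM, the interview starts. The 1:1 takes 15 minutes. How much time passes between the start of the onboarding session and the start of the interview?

5 h 42 min

The 1:1 starts at 4:48 PM − 410 min = 9:58 AM.
The 1:1 ends at 9:58 AM + 15 min = 10:13 AM.
The onboarding session starts at 10:13 AM + 53 min = 11:06 AM.
From 11:06 AM to 4:48 PM is 5 h 42 min.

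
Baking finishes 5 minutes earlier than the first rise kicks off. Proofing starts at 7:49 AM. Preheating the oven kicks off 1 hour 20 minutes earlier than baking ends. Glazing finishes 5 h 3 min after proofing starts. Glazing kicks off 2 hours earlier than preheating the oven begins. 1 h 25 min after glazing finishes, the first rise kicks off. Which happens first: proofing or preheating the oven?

proofing

Glazing ends at 7:49 AM + 303 min = 12:52 PM.
The first rise starts at 12:52 PM + 85 min = 2:17 PM.
Baking ends at 2:17 PM − 5 min = 2:12 PM.
Preheating the oven starts at 2:12 PM − 80 min = 12:52 PM.
Proofing starts at 7:49 AM and preheating the oven starts at 12:52 PM, so proofing is first.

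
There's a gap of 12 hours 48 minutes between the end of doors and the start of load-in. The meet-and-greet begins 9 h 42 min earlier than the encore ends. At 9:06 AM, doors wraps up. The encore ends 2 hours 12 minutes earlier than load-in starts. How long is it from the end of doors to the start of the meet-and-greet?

54 minutes

Load-in starts at 9:06 AM + 768 min = 9:54 PM.
The encore ends at 9:54 PM − 132 min = 7:42 PM.
The meet-and-greet starts at 7:42 PM − 582 min = 10:00 AM.
From 9:06 AM to 10:00 AM is 54 minutes.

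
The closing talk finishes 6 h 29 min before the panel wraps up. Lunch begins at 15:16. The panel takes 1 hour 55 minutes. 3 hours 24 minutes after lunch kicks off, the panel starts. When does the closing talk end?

The panel starts at 15:16 + 204 min = 18:40.
The panel ends at 18:40 + 115 min = 20:35.
The closing talk ends at 20:35 − 389 min = 14:06.

14:06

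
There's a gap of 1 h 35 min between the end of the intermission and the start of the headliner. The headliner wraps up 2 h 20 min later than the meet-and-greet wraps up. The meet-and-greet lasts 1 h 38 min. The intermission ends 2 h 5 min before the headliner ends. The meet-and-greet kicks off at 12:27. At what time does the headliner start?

15:55

The meet-and-greet ends at 12:27 + 98 min = 14:05.
The headliner ends at 14:05 + 140 min = 16:25.
The intermission ends at 16:25 − 125 min = 14:20.
The headliner starts at 14:20 + 95 min = 15:55.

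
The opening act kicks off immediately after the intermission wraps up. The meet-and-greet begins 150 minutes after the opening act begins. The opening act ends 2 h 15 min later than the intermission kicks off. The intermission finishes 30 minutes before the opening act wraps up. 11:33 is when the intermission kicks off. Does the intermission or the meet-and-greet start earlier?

The opening act ends at 11:33 + 135 min = 13:48.
The intermission ends at 13:48 − 30 min = 13:18.
So the opening act starts at 13:18.
The meet-and-greet starts at 13:18 + 150 min = 15:48.
The intermission starts at 11:33 and the meet-and-greet starts at 15:48, so the intermission is first.

the intermission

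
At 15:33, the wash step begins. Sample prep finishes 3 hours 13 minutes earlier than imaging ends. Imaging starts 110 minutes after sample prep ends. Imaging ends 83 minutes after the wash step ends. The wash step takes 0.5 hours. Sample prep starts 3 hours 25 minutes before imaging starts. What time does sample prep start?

The wash step ends at 15:33 + 30 min = 16:03.
Imaging ends at 16:03 + 83 min = 17:26.
Sample prep ends at 17:26 − 193 min = 14:13.
Imaging starts at 14:13 + 110 min = 16:03.
Sample prep starts at 16:03 − 205 min = 12:38.

12:38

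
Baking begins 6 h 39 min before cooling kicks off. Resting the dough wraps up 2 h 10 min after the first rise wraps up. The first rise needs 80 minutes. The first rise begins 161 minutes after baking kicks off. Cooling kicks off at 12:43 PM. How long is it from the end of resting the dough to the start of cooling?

Baking starts at 12:43 PM − 399 min = 6:04 AM.
The first rise starts at 6:04 AM + 161 min = 8:45 AM.
The first rise ends at 8:45 AM + 80 min = 10:05 AM.
Resting the dough ends at 10:05 AM + 130 min = 12:15 PM.
From 12:15 PM to 12:43 PM is 28 minutes.

28 minutes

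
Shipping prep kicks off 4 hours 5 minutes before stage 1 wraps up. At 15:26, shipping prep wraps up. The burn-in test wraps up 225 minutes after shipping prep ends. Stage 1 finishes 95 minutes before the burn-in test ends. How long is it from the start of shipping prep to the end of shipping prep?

The burn-in test ends at 15:26 + 225 min = 19:11.
Stage 1 ends at 19:11 − 95 min = 17:36.
Shipping prep starts at 17:36 − 245 min = 13:31.
From 13:31 to 15:26 is 115 minutes.

115 minutes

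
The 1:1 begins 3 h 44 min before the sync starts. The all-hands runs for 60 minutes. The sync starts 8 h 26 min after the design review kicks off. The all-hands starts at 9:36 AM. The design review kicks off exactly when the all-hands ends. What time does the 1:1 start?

3:18 PM

The all-hands ends at 9:36 AM + 60 min = 10:36 AM.
So the design review starts at 10:36 AM.
The sync starts at 10:36 AM + 506 min = 7:02 PM.
The 1:1 starts at 7:02 PM − 224 min = 3:18 PM.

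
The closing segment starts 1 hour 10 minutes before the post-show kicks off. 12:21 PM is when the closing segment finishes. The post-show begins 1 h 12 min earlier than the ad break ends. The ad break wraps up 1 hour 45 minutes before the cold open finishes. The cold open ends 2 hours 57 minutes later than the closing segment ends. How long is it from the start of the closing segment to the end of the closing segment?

The cold open ends at 12:21 PM + 177 min = 3:18 PM.
The ad break ends at 3:18 PM − 105 min = 1:33 PM.
The post-show starts at 1:33 PM − 72 min = 12:21 PM.
The closing segment starts at 12:21 PM − 70 min = 11:11 AM.
From 11:11 AM to 12:21 PM is 1 h 10 min.

1 h 10 min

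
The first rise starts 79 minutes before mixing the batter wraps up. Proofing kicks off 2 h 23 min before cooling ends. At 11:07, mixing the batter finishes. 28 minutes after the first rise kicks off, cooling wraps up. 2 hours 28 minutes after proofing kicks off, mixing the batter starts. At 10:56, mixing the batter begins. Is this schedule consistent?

The first rise starts at 11:07 − 79 min = 09:48.
Cooling ends at 09:48 + 28 min = 10:16.
Proofing starts at 10:16 − 143 min = 07:53.
Mixing the batter starts at 07:53 + 148 min = 10:21.
But mixing the batter is also said to start at 10:56 — a 35-minute conflict.

No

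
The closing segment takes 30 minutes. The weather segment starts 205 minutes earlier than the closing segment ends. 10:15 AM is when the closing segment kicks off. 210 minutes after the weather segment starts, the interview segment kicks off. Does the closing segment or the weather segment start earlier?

The closing segment ends at 10:15 AM + 30 min = 10:45 AM.
The weather segment starts at 10:45 AM − 205 min = 7:20 AM.
The closing segment starts at 10:15 AM and the weather segment starts at 7:20 AM, so the weather segment is first.

the weather segment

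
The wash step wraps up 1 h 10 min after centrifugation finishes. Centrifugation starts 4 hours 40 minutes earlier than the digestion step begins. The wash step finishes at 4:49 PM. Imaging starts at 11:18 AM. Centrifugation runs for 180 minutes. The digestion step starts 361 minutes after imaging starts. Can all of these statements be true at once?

Yes

The digestion step starts at 11:18 AM + 361 min = 5:19 PM.
Centrifugation starts at 5:19 PM − 280 min = 12:39 PM.
Centrifugation ends at 12:39 PM + 180 min = 3:39 PM.
The wash step ends at 3:39 PM + 70 min = 4:49 PM.
That matches the stated 4:49 PM, so the schedule is consistent.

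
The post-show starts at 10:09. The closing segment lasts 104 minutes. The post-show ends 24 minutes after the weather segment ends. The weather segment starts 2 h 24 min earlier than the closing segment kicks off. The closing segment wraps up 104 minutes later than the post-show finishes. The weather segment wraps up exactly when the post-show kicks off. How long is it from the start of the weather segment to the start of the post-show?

The weather segment ends at 10:09.
The post-show ends at 10:09 + 24 min = 10:33.
The closing segment ends at 10:33 + 104 min = 12:17.
The closing segment starts at 12:17 − 104 min = 10:33.
The weather segment starts at 10:33 − 144 min = 08:09.
From 08:09 to 10:09 is two hours.

two hours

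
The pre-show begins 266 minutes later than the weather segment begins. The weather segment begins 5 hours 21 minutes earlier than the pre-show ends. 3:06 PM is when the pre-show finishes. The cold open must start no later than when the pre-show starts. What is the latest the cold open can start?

2:11 PM

The weather segment starts at 3:06 PM − 321 min = 9:45 AM.
The pre-show starts at 9:45 AM + 266 min = 2:11 PM.
The cold open is bounded by the pre-show, so the latest it can start is 2:11 PM.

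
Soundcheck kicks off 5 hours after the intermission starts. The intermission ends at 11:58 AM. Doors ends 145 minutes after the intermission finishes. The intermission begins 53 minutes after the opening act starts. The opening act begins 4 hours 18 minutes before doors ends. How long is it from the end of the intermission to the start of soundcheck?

Doors ends at 11:58 AM + 145 min = 2:23 PM.
The opening act starts at 2:23 PM − 258 min = 10:05 AM.
The intermission starts at 10:05 AM + 53 min = 10:58 AM.
Soundcheck starts at 10:58 AM + 300 min = 3:58 PM.
From 11:58 AM to 3:58 PM is 240 minutes.

240 minutes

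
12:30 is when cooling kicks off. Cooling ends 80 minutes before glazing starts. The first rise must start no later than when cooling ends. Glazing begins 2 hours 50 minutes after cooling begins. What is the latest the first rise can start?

Glazing starts at 12:30 + 170 min = 15:20.
Cooling ends at 15:20 − 80 min = 14:00.
The first rise is bounded by cooling, so the latest it can start is 14:00.

14:00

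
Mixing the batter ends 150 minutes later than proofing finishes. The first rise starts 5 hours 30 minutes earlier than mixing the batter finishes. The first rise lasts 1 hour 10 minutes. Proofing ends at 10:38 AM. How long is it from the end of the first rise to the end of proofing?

Mixing the batter ends at 10:38 AM + 150 min = 1:08 PM.
The first rise starts at 1:08 PM − 330 min = 7:38 AM.
The first rise ends at 7:38 AM + 70 min = 8:48 AM.
From 8:48 AM to 10:38 AM is 1 hour 50 minutes.

1 hour 50 minutes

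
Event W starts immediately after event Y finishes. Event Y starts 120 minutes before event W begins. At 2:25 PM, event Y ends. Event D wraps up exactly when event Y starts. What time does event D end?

Event W starts at 2:25 PM.
Event Y starts at 2:25 PM − 120 min = 12:25 PM.
So event D ends at 12:25 PM.

12:25 PM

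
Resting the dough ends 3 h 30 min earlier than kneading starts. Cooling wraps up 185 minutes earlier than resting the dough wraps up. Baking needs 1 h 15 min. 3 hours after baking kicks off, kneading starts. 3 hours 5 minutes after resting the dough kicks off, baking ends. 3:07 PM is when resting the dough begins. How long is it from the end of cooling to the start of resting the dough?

Baking ends at 3:07 PM + 185 min = 6:12 PM.
Baking starts at 6:12 PM − 75 min = 4:57 PM.
Kneading starts at 4:57 PM + 180 min = 7:57 PM.
Resting the dough ends at 7:57 PM − 210 min = 4:27 PM.
Cooling ends at 4:27 PM − 185 min = 1:22 PM.
From 1:22 PM to 3:07 PM is 105 minutes.

105 minutes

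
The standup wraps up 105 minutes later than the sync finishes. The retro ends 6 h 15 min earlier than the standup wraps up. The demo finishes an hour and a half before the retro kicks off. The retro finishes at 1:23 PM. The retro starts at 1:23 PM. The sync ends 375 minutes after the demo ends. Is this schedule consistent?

The demo ends at 1:23 PM − 90 min = 11:53 AM.
The sync ends at 11:53 AM + 375 min = 6:08 PM.
The standup ends at 6:08 PM + 105 min = 7:53 PM.
The retro ends at 7:53 PM − 375 min = 1:38 PM.
But the retro is also said to end at 1:23 PM — a 15-minute conflict.

No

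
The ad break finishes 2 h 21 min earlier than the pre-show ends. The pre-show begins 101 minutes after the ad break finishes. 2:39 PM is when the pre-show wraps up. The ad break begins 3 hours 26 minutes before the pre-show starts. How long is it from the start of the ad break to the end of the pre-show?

The ad break ends at 2:39 PM − 141 min = 12:18 PM.
The pre-show starts at 12:18 PM + 101 min = 1:59 PM.
The ad break starts at 1:59 PM − 206 min = 10:33 AM.
From 10:33 AM to 2:39 PM is 4 hours 6 minutes.

4 hours 6 minutes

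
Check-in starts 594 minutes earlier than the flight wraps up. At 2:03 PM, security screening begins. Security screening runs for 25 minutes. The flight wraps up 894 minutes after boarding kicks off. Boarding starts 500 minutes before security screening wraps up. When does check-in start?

Security screening ends at 2:03 PM + 25 min = 2:28 PM.
Boarding starts at 2:28 PM − 500 min = 6:08 AM.
The flight ends at 6:08 AM + 894 min = 9:02 PM.
Check-in starts at 9:02 PM − 594 min = 11:08 AM.

11:08 AM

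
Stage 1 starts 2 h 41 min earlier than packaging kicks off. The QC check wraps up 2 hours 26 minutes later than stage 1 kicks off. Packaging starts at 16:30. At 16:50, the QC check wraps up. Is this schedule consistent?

Stage 1 starts at 16:30 − 161 min = 13:49.
The QC check ends at 13:49 + 146 min = 16:15.
But the QC check is also said to end at 16:50 — a 35-minute conflict.

No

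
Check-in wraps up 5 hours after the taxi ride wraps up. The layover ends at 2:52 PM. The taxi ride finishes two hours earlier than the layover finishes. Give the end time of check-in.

The taxi ride ends at 2:52 PM − 120 min = 12:52 PM.
Check-in ends at 12:52 PM + 300 min = 5:52 PM.

5:52 PM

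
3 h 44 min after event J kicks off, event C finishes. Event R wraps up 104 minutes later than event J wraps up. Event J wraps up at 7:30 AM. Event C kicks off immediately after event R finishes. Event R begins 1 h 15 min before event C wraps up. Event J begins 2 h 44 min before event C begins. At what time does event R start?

8:59 AM

Event R ends at 7:30 AM + 104 min = 9:14 AM.
So event C starts at 9:14 AM.
Event J starts at 9:14 AM − 164 min = 6:30 AM.
Event C ends at 6:30 AM + 224 min = 10:14 AM.
Event R starts at 10:14 AM − 75 min = 8:59 AM.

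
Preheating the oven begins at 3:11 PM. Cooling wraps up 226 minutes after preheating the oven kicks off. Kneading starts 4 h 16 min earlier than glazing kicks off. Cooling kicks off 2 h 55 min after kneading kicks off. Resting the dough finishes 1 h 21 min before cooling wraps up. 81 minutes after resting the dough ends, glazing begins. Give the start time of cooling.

Cooling ends at 3:11 PM + 226 min = 6:57 PM.
Resting the dough ends at 6:57 PM − 81 min = 5:36 PM.
Glazing starts at 5:36 PM + 81 min = 6:57 PM.
Kneading starts at 6:57 PM − 256 min = 2:41 PM.
Cooling starts at 2:41 PM + 175 min = 5:36 PM.

5:36 PM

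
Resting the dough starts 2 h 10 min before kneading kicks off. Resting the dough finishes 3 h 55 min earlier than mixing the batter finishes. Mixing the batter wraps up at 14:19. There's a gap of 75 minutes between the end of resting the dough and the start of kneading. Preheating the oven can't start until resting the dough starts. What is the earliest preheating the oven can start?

Resting the dough ends at 14:19 − 235 min = 10:24.
Kneading starts at 10:24 + 75 min = 11:39.
Resting the dough starts at 11:39 − 130 min = 09:29.
Preheating the oven is bounded by resting the dough, so the earliest it can start is 09:29.

09:29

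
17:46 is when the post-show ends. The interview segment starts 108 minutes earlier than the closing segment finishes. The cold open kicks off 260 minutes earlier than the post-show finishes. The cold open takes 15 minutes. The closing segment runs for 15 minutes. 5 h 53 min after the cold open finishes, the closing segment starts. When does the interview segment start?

The cold open starts at 17:46 − 260 min = 13:26.
The cold open ends at 13:26 + 15 min = 13:41.
The closing segment starts at 13:41 + 353 min = 19:34.
The closing segment ends at 19:34 + 15 min = 19:49.
The interview segment starts at 19:49 − 108 min = 18:01.

18:01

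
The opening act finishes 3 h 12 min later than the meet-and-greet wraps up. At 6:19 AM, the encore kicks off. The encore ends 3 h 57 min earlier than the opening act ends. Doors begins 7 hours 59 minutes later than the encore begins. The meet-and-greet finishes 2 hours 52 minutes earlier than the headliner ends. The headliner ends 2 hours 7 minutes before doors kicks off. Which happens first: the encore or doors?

the encore

Doors starts at 6:19 AM + 479 min = 2:18 PM.
The encore starts at 6:19 AM and doors starts at 2:18 PM, so the encore is first.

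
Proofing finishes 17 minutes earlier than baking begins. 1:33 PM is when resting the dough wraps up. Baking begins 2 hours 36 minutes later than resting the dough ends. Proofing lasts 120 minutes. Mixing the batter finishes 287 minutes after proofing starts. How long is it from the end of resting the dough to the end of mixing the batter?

Baking starts at 1:33 PM + 156 min = 4:09 PM.
Proofing ends at 4:09 PM − 17 min = 3:52 PM.
Proofing starts at 3:52 PM − 120 min = 1:52 PM.
Mixing the batter ends at 1:52 PM + 287 min = 6:39 PM.
From 1:33 PM to 6:39 PM is 5 h 6 min.

5 h 6 min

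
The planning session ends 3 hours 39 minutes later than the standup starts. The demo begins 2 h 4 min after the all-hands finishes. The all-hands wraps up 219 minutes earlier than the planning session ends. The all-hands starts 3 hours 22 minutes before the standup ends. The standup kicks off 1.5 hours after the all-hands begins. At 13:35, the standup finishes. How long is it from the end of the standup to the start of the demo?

The all-hands starts at 13:35 − 202 min = 10:13.
The standup starts at 10:13 + 90 min = 11:43.
The planning session ends at 11:43 + 219 min = 15:22.
The all-hands ends at 15:22 − 219 min = 11:43.
The demo starts at 11:43 + 124 min = 13:47.
From 13:35 to 13:47 is 12 minutes.

12 minutes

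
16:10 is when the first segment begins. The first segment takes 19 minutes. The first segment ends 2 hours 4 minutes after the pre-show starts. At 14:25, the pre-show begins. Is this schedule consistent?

The first segment ends at 14:25 + 124 min = 16:29.
The first segment starts at 16:29 − 19 min = 16:10.
That matches the stated 16:10, so the schedule is consistent.

Yes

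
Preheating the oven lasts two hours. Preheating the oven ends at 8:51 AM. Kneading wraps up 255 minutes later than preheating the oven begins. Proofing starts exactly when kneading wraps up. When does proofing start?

11:06 AM

Preheating the oven starts at 8:51 AM − 120 min = 6:51 AM.
Kneading ends at 6:51 AM + 255 min = 11:06 AM.
So proofing starts at 11:06 AM.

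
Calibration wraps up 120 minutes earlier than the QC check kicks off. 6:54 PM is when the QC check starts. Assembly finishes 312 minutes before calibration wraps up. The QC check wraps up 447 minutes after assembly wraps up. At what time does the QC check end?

Calibration ends at 6:54 PM − 120 min = 4:54 PM.
Assembly ends at 4:54 PM − 312 min = 11:42 AM.
The QC check ends at 11:42 AM + 447 min = 7:09 PM.

7:09 PM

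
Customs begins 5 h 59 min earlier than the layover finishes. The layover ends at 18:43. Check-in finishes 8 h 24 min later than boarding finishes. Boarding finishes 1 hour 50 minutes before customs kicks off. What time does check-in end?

19:18

Customs starts at 18:43 − 359 min = 12:44.
Boarding ends at 12:44 − 110 min = 10:54.
Check-in ends at 10:54 + 504 min = 19:18.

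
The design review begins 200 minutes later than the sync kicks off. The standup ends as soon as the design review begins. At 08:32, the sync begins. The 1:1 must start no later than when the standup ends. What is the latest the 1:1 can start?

The design review starts at 08:32 + 200 min = 11:52.
So the standup ends at 11:52.
The 1:1 is bounded by the standup, so the latest it can start is 11:52.

11:52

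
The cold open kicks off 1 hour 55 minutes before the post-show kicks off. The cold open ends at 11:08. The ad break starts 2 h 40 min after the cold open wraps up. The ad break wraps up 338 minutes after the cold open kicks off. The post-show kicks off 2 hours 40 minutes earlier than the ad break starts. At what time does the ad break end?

14:51

The ad break starts at 11:08 + 160 min = 13:48.
The post-show starts at 13:48 − 160 min = 11:08.
The cold open starts at 11:08 − 115 min = 09:13.
The ad break ends at 09:13 + 338 min = 14:51.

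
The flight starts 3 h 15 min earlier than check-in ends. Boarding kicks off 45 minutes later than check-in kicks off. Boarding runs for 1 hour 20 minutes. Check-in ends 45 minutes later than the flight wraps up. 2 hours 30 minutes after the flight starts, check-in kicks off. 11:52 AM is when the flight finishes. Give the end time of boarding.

Check-in ends at 11:52 AM + 45 min = 12:37 PM.
The flight starts at 12:37 PM − 195 min = 9:22 AM.
Check-in starts at 9:22 AM + 150 min = 11:52 AM.
Boarding starts at 11:52 AM + 45 min = 12:37 PM.
Boarding ends at 12:37 PM + 80 min = 1:57 PM.

1:57 PM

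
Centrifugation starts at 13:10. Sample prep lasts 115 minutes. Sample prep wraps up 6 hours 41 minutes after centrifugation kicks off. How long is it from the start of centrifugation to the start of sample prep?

Sample prep ends at 13:10 + 401 min = 19:51.
Sample prep starts at 19:51 − 115 min = 17:56.
From 13:10 to 17:56 is 286 minutes.

286 minutes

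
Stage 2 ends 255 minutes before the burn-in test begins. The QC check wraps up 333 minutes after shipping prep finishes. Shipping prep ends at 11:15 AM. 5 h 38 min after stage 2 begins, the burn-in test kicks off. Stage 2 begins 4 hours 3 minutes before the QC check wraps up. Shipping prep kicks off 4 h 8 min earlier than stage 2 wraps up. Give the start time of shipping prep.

10:00 AM

The QC check ends at 11:15 AM + 333 min = 4:48 PM.
Stage 2 starts at 4:48 PM − 243 min = 12:45 PM.
The burn-in test starts at 12:45 PM + 338 min = 6:23 PM.
Stage 2 ends at 6:23 PM − 255 min = 2:08 PM.
Shipping prep starts at 2:08 PM − 248 min = 10:00 AM.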